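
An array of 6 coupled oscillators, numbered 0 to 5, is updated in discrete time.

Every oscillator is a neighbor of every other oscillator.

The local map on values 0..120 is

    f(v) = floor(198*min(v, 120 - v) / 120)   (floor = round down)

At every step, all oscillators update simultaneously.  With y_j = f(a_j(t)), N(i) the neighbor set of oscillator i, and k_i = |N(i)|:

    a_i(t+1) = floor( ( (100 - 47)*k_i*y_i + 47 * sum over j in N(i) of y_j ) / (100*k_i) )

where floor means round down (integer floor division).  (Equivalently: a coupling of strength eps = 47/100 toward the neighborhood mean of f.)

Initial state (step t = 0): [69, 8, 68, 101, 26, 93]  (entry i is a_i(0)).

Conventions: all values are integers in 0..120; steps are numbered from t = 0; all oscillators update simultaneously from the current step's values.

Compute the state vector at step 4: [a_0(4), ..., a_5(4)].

Simulating step by step:
t=0: [69, 8, 68, 101, 26, 93]
t=1: [64, 33, 65, 41, 46, 47]
t=2: [82, 66, 82, 71, 75, 76]
t=3: [68, 80, 68, 76, 73, 72]
t=4: [80, 72, 80, 75, 77, 78]

Answer: [80, 72, 80, 75, 77, 78]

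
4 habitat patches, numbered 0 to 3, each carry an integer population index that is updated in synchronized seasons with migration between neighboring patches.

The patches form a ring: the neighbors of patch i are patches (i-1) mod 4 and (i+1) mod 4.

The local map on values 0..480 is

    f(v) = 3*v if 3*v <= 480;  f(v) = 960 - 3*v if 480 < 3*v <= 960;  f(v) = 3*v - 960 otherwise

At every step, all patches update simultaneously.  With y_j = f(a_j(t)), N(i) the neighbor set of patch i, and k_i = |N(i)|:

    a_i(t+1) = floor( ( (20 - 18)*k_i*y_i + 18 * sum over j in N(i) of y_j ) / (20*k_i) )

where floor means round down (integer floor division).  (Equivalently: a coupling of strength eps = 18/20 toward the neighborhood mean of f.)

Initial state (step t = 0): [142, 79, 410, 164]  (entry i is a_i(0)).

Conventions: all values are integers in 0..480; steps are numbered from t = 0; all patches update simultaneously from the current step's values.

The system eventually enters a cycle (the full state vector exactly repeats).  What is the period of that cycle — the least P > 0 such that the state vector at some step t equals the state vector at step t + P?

Simulating step by step:
t=0: [142, 79, 410, 164]
t=1: [359, 336, 344, 360]
t=2: [87, 89, 82, 97]
t=3: [277, 254, 275, 257]
t=4: [187, 138, 187, 137]
t=5: [411, 400, 411, 400]
t=6: [243, 269, 243, 269]
t=7: [160, 223, 160, 223]
t=8: [309, 461, 309, 461]
t=9: [384, 72, 384, 72]
t=10: [213, 194, 213, 194]
t=11: [372, 326, 372, 326]
t=12: [31, 142, 31, 142]
t=13: [392, 126, 392, 126]
t=14: [361, 232, 361, 232]
t=15: [249, 137, 249, 137]
t=16: [391, 232, 391, 232]
t=17: [258, 218, 258, 218]
t=18: [294, 198, 294, 198]
t=19: [337, 106, 337, 106]
t=20: [291, 77, 291, 77]
t=21: [216, 101, 216, 101]
t=22: [303, 311, 303, 311]
t=23: [29, 48, 29, 48]
t=24: [138, 92, 138, 92]
t=25: [289, 400, 289, 400]
t=26: [225, 107, 225, 107]
t=27: [317, 288, 317, 288]
t=28: [87, 17, 87, 17]
t=29: [72, 240, 72, 240]
t=30: [237, 218, 237, 218]
t=31: [300, 254, 300, 254]
t=32: [184, 73, 184, 73]
t=33: [237, 389, 237, 389]
t=34: [211, 244, 211, 244]
t=35: [237, 317, 237, 317]
t=36: [33, 225, 33, 225]
t=37: [266, 117, 266, 117]
t=38: [332, 180, 332, 180]
t=39: [381, 74, 381, 74]
t=40: [218, 186, 218, 186]
t=41: [392, 315, 392, 315]
t=42: [35, 195, 35, 195]
t=43: [348, 132, 348, 132]
t=44: [364, 115, 364, 115]
t=45: [323, 153, 323, 153]
t=46: [414, 54, 414, 54]
t=47: [174, 270, 174, 270]
t=48: [178, 409, 178, 409]
t=49: [282, 410, 282, 410]
t=50: [254, 129, 254, 129]
t=51: [368, 216, 368, 216]
t=52: [295, 160, 295, 160]
t=53: [439, 115, 439, 115]
t=54: [346, 355, 346, 355]
t=55: [102, 80, 102, 80]
t=56: [246, 299, 246, 299]
t=57: [78, 206, 78, 206]
t=58: [331, 244, 331, 244]
t=59: [208, 52, 208, 52]
t=60: [174, 318, 174, 318]
t=61: [49, 394, 49, 394]
t=62: [214, 154, 214, 154]
t=63: [447, 332, 447, 332]
t=64: [70, 346, 70, 346]
t=65: [91, 196, 91, 196]
t=66: [362, 282, 362, 282]
t=67: [115, 124, 115, 124]
t=68: [369, 347, 369, 347]
t=69: [87, 140, 87, 140]
t=70: [404, 276, 404, 276]
t=71: [144, 240, 144, 240]
t=72: [259, 412, 259, 412]
t=73: [266, 192, 266, 192]
t=74: [361, 184, 361, 184]
t=75: [379, 151, 379, 151]
t=76: [425, 204, 425, 204]
t=77: [344, 318, 344, 318]
t=78: [12, 65, 12, 65]
t=79: [179, 51, 179, 51]
t=80: [180, 396, 180, 396]
t=81: [247, 400, 247, 400]
t=82: [237, 221, 237, 221]
t=83: [292, 253, 292, 253]
t=84: [189, 95, 189, 95]
t=85: [295, 382, 295, 382]
t=86: [174, 86, 174, 86]
t=87: [276, 420, 276, 420]
t=88: [283, 148, 283, 148]
t=89: [410, 144, 410, 144]
t=90: [415, 286, 415, 286]
t=91: [120, 266, 120, 266]
t=92: [181, 340, 181, 340]
t=93: [95, 381, 95, 381]
t=94: [193, 274, 193, 274]
t=95: [162, 356, 162, 356]
t=96: [144, 437, 144, 437]
t=97: [359, 423, 359, 423]
t=98: [289, 136, 289, 136]
t=99: [376, 124, 376, 124]
t=100: [351, 188, 351, 188]
t=101: [365, 123, 365, 123]
t=102: [345, 158, 345, 158]
t=103: [434, 114, 434, 114]
t=104: [342, 342, 342, 342]
t=105: [66, 66, 66, 66]
t=106: [198, 198, 198, 198]
t=107: [366, 366, 366, 366]
t=108: [138, 138, 138, 138]
t=109: [414, 414, 414, 414]
t=110: [282, 282, 282, 282]
t=111: [114, 114, 114, 114]
t=112: [342, 342, 342, 342]

Answer: 8
Key observation: The state at step 104, [342, 342, 342, 342], reappears at step 112 — and no state repeats earlier — so the cycle the system enters has period 8.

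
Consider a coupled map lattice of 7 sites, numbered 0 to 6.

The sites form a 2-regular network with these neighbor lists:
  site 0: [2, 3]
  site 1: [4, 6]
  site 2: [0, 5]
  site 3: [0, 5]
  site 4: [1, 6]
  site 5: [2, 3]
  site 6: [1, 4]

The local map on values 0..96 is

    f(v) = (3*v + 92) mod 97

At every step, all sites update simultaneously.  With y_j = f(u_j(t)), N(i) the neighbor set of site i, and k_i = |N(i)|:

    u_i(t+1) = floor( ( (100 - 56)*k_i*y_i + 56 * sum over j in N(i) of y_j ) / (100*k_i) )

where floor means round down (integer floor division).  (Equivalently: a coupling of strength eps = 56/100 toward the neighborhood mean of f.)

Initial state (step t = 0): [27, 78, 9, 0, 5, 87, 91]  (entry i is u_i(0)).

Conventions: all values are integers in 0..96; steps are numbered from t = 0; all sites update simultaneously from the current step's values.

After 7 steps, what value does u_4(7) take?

Answer: u_4(7) = 81

Derivation:
t=0: [27, 78, 9, 0, 5, 87, 91]
t=1: [65, 38, 48, 79, 34, 59, 45]
t=2: [63, 14, 65, 63, 12, 55, 17]
t=3: [88, 37, 82, 80, 36, 78, 39]
t=4: [53, 9, 48, 46, 9, 40, 10]
t=5: [46, 22, 39, 36, 22, 29, 23]
t=6: [21, 61, 39, 35, 61, 41, 62]
t=7: [30, 81, 28, 23, 81, 14, 82]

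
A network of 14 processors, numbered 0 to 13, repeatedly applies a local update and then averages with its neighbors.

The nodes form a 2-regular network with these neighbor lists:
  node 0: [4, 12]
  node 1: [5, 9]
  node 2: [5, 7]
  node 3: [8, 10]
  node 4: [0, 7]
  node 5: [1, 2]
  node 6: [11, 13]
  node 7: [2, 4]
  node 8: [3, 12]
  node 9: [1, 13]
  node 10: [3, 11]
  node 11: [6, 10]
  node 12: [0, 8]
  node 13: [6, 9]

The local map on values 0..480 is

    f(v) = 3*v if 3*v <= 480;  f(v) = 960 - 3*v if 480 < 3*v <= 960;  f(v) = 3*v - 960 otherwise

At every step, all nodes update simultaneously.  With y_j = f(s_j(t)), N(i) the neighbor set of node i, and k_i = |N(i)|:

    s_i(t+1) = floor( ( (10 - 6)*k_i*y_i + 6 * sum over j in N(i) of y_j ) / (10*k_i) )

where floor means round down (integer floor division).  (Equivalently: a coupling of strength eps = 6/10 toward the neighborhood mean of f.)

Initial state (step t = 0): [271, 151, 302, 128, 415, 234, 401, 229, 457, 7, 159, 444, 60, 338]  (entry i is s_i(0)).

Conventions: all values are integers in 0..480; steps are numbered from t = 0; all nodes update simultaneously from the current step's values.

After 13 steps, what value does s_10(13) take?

Answer: s_10(13) = 87

Derivation:
t=0: [271, 151, 302, 128, 415, 234, 401, 229, 457, 7, 159, 444, 60, 338]
t=1: [198, 264, 180, 420, 240, 255, 225, 210, 333, 160, 417, 364, 239, 100]
t=2: [291, 269, 325, 219, 304, 254, 243, 330, 178, 332, 246, 225, 218, 349]
t=3: [141, 131, 74, 315, 54, 129, 204, 30, 353, 86, 265, 249, 276, 114]
t=4: [257, 350, 231, 85, 218, 339, 305, 151, 83, 323, 134, 239, 209, 318]
t=5: [267, 55, 259, 297, 315, 129, 92, 353, 276, 32, 310, 231, 264, 18]
t=6: [118, 210, 219, 76, 83, 259, 206, 99, 123, 104, 112, 198, 154, 133]
t=7: [354, 280, 265, 302, 294, 263, 366, 284, 354, 343, 312, 349, 401, 355]
t=8: [137, 120, 149, 59, 94, 153, 112, 116, 129, 95, 51, 83, 158, 104]
t=9: [391, 367, 420, 232, 340, 425, 302, 357, 350, 315, 189, 246, 429, 311]
t=10: [201, 155, 247, 250, 121, 258, 96, 152, 213, 56, 303, 222, 221, 31]
t=11: [340, 292, 280, 195, 389, 279, 231, 357, 280, 234, 171, 219, 322, 174]
t=12: [87, 147, 118, 320, 134, 110, 329, 142, 162, 259, 382, 335, 56, 332]
t=13: [275, 330, 368, 198, 366, 370, 35, 397, 240, 216, 87, 81, 287, 77]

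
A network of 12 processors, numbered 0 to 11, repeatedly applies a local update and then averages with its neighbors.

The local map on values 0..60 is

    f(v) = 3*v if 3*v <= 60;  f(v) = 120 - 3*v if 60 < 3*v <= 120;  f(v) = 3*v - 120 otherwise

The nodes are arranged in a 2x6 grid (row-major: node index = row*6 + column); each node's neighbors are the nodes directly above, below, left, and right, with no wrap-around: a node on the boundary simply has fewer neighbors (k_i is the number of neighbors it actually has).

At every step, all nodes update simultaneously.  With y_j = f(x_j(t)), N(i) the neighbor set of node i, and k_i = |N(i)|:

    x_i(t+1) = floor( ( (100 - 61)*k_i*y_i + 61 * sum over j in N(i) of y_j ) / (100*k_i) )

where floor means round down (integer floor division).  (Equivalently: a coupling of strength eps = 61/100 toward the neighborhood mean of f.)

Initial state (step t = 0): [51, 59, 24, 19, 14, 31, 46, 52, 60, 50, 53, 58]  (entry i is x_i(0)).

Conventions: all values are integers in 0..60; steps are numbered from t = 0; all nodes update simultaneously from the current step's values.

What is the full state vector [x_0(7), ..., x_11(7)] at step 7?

Simulating step by step:
t=0: [51, 59, 24, 19, 14, 31, 46, 52, 60, 50, 53, 58]
t=1: [35, 46, 54, 46, 41, 39, 28, 41, 46, 43, 40, 41]
t=2: [22, 19, 27, 18, 5, 3, 19, 15, 18, 10, 3, 2]
t=3: [55, 50, 48, 38, 20, 9, 52, 51, 44, 35, 13, 7]
t=4: [37, 32, 19, 22, 38, 35, 37, 28, 19, 17, 34, 28]
t=5: [13, 30, 49, 44, 20, 18, 17, 32, 51, 46, 25, 24]
t=6: [39, 30, 25, 26, 45, 54, 39, 32, 26, 25, 43, 48]
t=7: [11, 26, 40, 37, 24, 28, 9, 24, 39, 36, 20, 24]

Answer: [11, 26, 40, 37, 24, 28, 9, 24, 39, 36, 20, 24]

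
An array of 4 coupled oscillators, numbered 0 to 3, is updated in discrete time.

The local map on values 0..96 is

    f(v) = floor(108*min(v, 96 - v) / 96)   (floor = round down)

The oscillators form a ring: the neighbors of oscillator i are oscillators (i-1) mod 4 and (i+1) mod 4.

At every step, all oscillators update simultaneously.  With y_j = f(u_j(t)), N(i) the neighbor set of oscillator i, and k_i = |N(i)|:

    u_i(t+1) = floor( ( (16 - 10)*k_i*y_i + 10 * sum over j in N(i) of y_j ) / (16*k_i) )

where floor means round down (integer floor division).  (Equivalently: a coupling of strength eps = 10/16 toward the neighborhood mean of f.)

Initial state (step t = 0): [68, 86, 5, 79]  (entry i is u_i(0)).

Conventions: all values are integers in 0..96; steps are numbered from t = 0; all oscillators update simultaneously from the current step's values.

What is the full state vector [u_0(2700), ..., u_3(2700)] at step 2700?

Answer: [52, 52, 52, 52]
Key observation: The state at step 14, [52, 52, 52, 52], reappears at step 16: the system is in a cycle of period 2 from step 14 on.  Therefore the state at step 2700 equals the state at step 14 + ((2700 - 14) mod 2) = 14, which is [52, 52, 52, 52].

Derivation:
t=0: [68, 86, 5, 79]
t=1: [21, 15, 11, 18]
t=2: [19, 16, 15, 18]
t=3: [19, 18, 17, 19]
t=4: [20, 20, 19, 20]
t=5: [22, 21, 21, 21]
t=6: [23, 23, 23, 23]
t=7: [25, 25, 25, 25]
t=8: [28, 28, 28, 28]
t=9: [31, 31, 31, 31]
t=10: [34, 34, 34, 34]
t=11: [38, 38, 38, 38]
t=12: [42, 42, 42, 42]
t=13: [47, 47, 47, 47]
t=14: [52, 52, 52, 52]
t=15: [49, 49, 49, 49]
t=16: [52, 52, 52, 52]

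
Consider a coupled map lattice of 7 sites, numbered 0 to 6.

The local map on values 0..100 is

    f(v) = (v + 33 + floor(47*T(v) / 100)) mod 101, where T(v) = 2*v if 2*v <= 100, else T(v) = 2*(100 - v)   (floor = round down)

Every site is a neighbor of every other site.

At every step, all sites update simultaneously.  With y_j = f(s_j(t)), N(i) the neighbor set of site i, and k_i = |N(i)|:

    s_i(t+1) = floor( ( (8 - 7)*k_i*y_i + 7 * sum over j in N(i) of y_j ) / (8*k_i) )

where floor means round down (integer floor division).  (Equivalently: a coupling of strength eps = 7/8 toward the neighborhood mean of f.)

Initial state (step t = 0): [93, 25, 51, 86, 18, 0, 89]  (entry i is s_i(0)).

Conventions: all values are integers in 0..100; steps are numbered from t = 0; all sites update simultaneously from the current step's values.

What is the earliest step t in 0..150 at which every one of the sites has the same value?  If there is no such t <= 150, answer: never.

Simulating step by step:
t=0: [93, 25, 51, 86, 18, 0, 89]  (not all equal)
t=1: [43, 42, 43, 43, 42, 43, 43]  (not all equal)
t=2: [14, 14, 14, 14, 14, 14, 14]  (all equal)

Answer: 2
Key observation: Synchronization is absorbing here: once all sites are equal they stay equal, and step 2 is the first all-equal step.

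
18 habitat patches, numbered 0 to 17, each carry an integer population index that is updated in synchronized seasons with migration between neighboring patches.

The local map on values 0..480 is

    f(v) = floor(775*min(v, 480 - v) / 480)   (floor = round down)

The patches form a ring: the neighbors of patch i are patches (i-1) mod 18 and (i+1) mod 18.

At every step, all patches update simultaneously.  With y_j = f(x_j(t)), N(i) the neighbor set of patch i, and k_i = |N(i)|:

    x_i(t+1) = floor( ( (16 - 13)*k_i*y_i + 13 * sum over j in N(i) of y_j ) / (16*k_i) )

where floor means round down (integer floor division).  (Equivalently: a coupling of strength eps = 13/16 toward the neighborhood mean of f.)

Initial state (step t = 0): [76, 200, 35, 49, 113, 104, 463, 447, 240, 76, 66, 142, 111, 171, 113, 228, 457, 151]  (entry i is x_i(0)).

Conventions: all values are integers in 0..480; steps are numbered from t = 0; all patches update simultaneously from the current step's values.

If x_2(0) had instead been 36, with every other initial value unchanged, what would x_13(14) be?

Answer: x_13(14) = 361
Key observation: This trace re-runs the system from the modified initial state.

Derivation:
t=0: [76, 200, 36, 49, 113, 104, 463, 447, 240, 76, 66, 142, 111, 171, 113, 228, 457, 151]
t=1: [252, 133, 173, 112, 134, 116, 94, 178, 143, 223, 162, 158, 238, 198, 295, 157, 255, 110]
t=2: [227, 302, 212, 234, 189, 184, 220, 208, 305, 266, 298, 309, 305, 336, 288, 315, 242, 330]
t=3: [283, 341, 333, 333, 331, 323, 323, 321, 329, 298, 307, 285, 259, 284, 260, 331, 278, 350]
t=4: [235, 267, 231, 238, 244, 247, 254, 249, 268, 267, 298, 316, 322, 348, 292, 321, 243, 300]
t=5: [328, 369, 365, 377, 380, 373, 372, 356, 354, 322, 301, 272, 241, 266, 247, 326, 293, 363]
t=6: [195, 208, 174, 171, 167, 168, 183, 190, 222, 247, 293, 336, 348, 373, 311, 321, 233, 257]
t=7: [341, 304, 300, 274, 272, 279, 289, 322, 344, 338, 303, 252, 204, 229, 224, 311, 320, 347]
t=8: [244, 262, 304, 316, 329, 321, 292, 261, 237, 247, 295, 318, 361, 349, 328, 302, 245, 235]
t=9: [368, 335, 303, 263, 256, 269, 304, 344, 367, 346, 314, 248, 227, 217, 248, 307, 341, 379]
t=10: [195, 232, 290, 328, 348, 325, 280, 230, 210, 223, 289, 327, 362, 366, 325, 295, 221, 194]
t=11: [337, 322, 308, 256, 241, 264, 312, 338, 360, 330, 304, 248, 210, 213, 242, 302, 314, 330]
t=12: [245, 253, 302, 336, 360, 331, 285, 231, 227, 239, 303, 323, 354, 358, 327, 318, 265, 247]
t=13: [372, 339, 296, 238, 227, 250, 307, 346, 376, 336, 312, 245, 220, 219, 231, 290, 323, 365]
t=14: [200, 233, 303, 341, 375, 331, 290, 221, 213, 221, 299, 325, 363, 361, 337, 311, 246, 208]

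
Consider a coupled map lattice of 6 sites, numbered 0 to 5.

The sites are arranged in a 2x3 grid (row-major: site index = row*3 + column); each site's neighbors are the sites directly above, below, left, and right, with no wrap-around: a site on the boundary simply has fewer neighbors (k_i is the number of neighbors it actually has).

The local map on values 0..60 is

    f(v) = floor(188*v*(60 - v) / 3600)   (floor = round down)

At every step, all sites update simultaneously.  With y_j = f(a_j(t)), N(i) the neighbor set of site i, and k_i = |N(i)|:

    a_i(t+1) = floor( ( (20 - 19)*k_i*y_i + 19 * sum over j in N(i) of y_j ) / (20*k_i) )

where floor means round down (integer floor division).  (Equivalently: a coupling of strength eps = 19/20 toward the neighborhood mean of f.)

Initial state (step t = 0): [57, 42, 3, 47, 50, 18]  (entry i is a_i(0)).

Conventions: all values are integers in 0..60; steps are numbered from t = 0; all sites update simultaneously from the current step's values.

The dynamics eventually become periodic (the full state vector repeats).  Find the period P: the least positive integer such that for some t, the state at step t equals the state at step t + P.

Simulating step by step:
t=0: [57, 42, 3, 47, 50, 18]
t=1: [33, 15, 37, 17, 35, 18]
t=2: [36, 44, 37, 45, 37, 44]
t=3: [35, 43, 36, 44, 36, 43]
t=4: [37, 44, 38, 44, 37, 44]
t=5: [36, 43, 36, 43, 36, 43]
t=6: [38, 44, 38, 44, 38, 44]
t=7: [36, 42, 36, 42, 36, 42]
t=8: [39, 44, 39, 44, 39, 44]
t=9: [36, 41, 36, 41, 36, 41]
t=10: [40, 44, 40, 44, 40, 44]
t=11: [36, 40, 36, 40, 36, 40]
t=12: [41, 44, 41, 44, 41, 44]
t=13: [36, 39, 36, 39, 36, 39]
t=14: [42, 44, 42, 44, 42, 44]
t=15: [36, 38, 36, 38, 36, 38]
t=16: [43, 44, 43, 44, 43, 44]
t=17: [36, 37, 36, 37, 36, 37]
t=18: [44, 44, 44, 44, 44, 44]
t=19: [36, 36, 36, 36, 36, 36]
t=20: [45, 45, 45, 45, 45, 45]
t=21: [35, 35, 35, 35, 35, 35]
t=22: [45, 45, 45, 45, 45, 45]

Answer: 2
Key observation: The state at step 20, [45, 45, 45, 45, 45, 45], reappears at step 22 — and no state repeats earlier — so the cycle the system enters has period 2.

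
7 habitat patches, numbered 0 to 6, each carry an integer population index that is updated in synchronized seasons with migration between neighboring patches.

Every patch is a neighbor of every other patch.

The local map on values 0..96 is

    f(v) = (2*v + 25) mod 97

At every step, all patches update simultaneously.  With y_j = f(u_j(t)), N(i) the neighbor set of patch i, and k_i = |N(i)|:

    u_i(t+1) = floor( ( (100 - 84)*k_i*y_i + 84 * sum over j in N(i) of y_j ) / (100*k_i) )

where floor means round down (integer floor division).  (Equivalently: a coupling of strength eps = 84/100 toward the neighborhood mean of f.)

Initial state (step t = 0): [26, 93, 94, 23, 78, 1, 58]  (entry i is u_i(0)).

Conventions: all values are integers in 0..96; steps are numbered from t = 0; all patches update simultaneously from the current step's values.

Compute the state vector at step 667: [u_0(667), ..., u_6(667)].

Answer: [72, 72, 72, 72, 72, 72, 72]
Key observation: The state at step 3, [72, 72, 72, 72, 72, 72, 72], reappears at step 4: the system is in a cycle of period 1 from step 3 on.  Therefore the state at step 667 equals the state at step 3 + ((667 - 3) mod 1) = 3, which is [72, 72, 72, 72, 72, 72, 72].

Derivation:
t=0: [26, 93, 94, 23, 78, 1, 58]
t=1: [49, 47, 47, 48, 49, 48, 48]
t=2: [24, 23, 23, 24, 24, 24, 24]
t=3: [72, 72, 72, 72, 72, 72, 72]
t=4: [72, 72, 72, 72, 72, 72, 72]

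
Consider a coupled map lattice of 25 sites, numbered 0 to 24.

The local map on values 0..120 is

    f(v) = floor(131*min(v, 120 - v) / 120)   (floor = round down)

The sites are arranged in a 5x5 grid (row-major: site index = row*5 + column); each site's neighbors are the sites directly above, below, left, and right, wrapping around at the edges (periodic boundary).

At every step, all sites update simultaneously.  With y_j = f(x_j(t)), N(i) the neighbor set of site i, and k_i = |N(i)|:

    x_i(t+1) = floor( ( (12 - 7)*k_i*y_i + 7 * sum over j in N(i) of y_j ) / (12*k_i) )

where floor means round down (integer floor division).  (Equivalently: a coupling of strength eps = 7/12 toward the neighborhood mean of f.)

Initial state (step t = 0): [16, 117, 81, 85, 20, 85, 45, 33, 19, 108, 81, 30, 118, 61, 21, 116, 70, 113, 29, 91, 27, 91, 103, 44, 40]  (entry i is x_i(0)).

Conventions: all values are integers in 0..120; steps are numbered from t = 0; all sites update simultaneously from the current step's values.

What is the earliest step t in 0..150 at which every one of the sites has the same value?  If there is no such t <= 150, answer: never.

Answer: never
Key observation: The state at step 14 reappears at step 16 — the system is in a cycle of period 2 from step 14 on.  No step 0..16 is synchronized, and the cycle repeats forever, so no step up to 150 (or ever) has all sites equal.

Derivation:
t=0: [16, 117, 81, 85, 20, 85, 45, 33, 19, 108, 81, 30, 118, 61, 21, 116, 70, 113, 29, 91, 27, 91, 103, 44, 40]  (not all equal)
t=1: [20, 21, 31, 34, 24, 33, 36, 31, 30, 20, 31, 34, 21, 37, 31, 24, 33, 18, 34, 27, 25, 28, 26, 38, 36]  (not all equal)
t=2: [24, 27, 31, 34, 28, 31, 34, 32, 32, 27, 33, 34, 27, 34, 31, 29, 31, 25, 34, 31, 28, 28, 29, 37, 34]  (not all equal)
t=3: [28, 30, 32, 35, 31, 32, 34, 33, 34, 31, 34, 35, 31, 34, 33, 32, 31, 30, 35, 33, 30, 30, 31, 37, 34]  (not all equal)
t=4: [31, 32, 34, 36, 33, 34, 35, 35, 36, 34, 36, 36, 34, 36, 35, 34, 33, 33, 36, 36, 32, 32, 33, 37, 35]  (not all equal)
t=5: [34, 34, 36, 38, 36, 36, 37, 37, 38, 37, 38, 38, 37, 38, 38, 37, 36, 36, 38, 38, 34, 34, 36, 38, 37]  (not all equal)
t=6: [37, 37, 39, 40, 39, 39, 39, 40, 40, 40, 40, 40, 40, 40, 40, 39, 39, 39, 40, 40, 37, 37, 39, 40, 39]  (not all equal)
t=7: [40, 40, 42, 42, 42, 42, 42, 42, 43, 42, 42, 42, 42, 43, 43, 42, 41, 42, 42, 42, 40, 40, 41, 42, 42]  (not all equal)
t=8: [43, 43, 44, 45, 44, 44, 44, 45, 45, 45, 45, 44, 45, 45, 45, 44, 44, 44, 45, 45, 43, 43, 44, 44, 44]  (not all equal)
t=9: [46, 46, 48, 48, 48, 48, 47, 48, 49, 48, 48, 48, 48, 49, 49, 48, 47, 48, 48, 48, 46, 46, 47, 48, 47]  (not all equal)
t=10: [50, 50, 51, 52, 51, 51, 51, 52, 52, 52, 52, 51, 52, 52, 52, 51, 51, 51, 52, 52, 50, 50, 51, 51, 51]  (not all equal)
t=11: [54, 54, 55, 55, 55, 55, 55, 55, 56, 55, 55, 55, 55, 56, 56, 55, 54, 55, 55, 55, 54, 54, 54, 55, 55]  (not all equal)
t=12: [58, 58, 59, 60, 59, 59, 59, 60, 60, 60, 60, 59, 60, 60, 60, 59, 58, 59, 60, 60, 58, 58, 58, 59, 59]  (not all equal)
t=13: [63, 63, 64, 64, 64, 64, 64, 64, 65, 64, 64, 64, 64, 65, 65, 64, 63, 64, 64, 64, 63, 63, 63, 64, 64]  (not all equal)
t=14: [61, 61, 61, 60, 61, 61, 61, 60, 60, 60, 60, 61, 60, 60, 60, 61, 61, 61, 60, 60, 61, 62, 61, 61, 61]  (not all equal)
t=15: [64, 63, 64, 64, 64, 64, 64, 64, 65, 64, 64, 64, 64, 65, 65, 64, 63, 64, 64, 64, 63, 63, 63, 64, 64]  (not all equal)
t=16: [61, 61, 61, 60, 61, 61, 61, 60, 60, 60, 60, 61, 60, 60, 60, 61, 61, 61, 60, 60, 61, 62, 61, 61, 61]  (not all equal)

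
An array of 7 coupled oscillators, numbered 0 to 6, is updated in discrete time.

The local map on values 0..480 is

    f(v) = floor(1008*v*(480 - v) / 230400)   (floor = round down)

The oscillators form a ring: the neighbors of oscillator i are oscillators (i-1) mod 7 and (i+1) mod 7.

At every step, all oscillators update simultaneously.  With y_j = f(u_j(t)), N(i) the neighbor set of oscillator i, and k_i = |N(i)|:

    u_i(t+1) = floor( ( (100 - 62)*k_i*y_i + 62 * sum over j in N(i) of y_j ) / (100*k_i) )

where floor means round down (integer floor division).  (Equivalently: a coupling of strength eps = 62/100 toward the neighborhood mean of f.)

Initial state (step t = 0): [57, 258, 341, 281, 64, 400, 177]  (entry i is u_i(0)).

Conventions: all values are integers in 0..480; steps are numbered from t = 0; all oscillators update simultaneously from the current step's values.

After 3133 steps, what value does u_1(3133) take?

Simulating step by step:
t=0: [57, 258, 341, 281, 64, 400, 177]
t=1: [189, 191, 231, 192, 163, 161, 164]
t=2: [235, 243, 244, 239, 230, 225, 229]
t=3: [251, 251, 251, 251, 251, 251, 251]
t=4: [251, 251, 251, 251, 251, 251, 251]

Answer: u_1(3133) = 251
Key observation: The state at step 3, [251, 251, 251, 251, 251, 251, 251], reappears at step 4: the system is in a cycle of period 1 from step 3 on.  Therefore the state at step 3133 equals the state at step 3 + ((3133 - 3) mod 1) = 3, which is [251, 251, 251, 251, 251, 251, 251].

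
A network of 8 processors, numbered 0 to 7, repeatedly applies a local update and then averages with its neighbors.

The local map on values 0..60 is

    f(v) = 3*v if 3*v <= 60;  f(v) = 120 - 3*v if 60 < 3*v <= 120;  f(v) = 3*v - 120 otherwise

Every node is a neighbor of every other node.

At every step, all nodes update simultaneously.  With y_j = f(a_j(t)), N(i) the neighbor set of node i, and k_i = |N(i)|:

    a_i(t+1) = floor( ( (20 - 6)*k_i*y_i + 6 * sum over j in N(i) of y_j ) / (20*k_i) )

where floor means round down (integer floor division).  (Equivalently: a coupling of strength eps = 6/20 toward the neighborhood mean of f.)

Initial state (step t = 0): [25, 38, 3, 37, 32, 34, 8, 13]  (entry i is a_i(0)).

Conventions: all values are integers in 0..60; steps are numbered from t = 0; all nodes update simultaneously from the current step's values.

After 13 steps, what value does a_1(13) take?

Answer: a_1(13) = 16

Derivation:
t=0: [25, 38, 3, 37, 32, 34, 8, 13]
t=1: [37, 11, 13, 13, 23, 19, 23, 33]
t=2: [18, 34, 38, 38, 46, 50, 46, 26]
t=3: [43, 20, 12, 12, 20, 27, 20, 35]
t=4: [19, 52, 37, 37, 52, 39, 52, 23]
t=5: [47, 33, 16, 16, 33, 12, 33, 43]
t=6: [23, 23, 41, 41, 23, 33, 23, 15]
t=7: [45, 45, 13, 13, 45, 25, 45, 41]
t=8: [17, 17, 33, 33, 17, 37, 17, 9]
t=9: [45, 45, 25, 25, 45, 18, 45, 29]
t=10: [20, 20, 39, 39, 20, 45, 20, 31]
t=11: [51, 51, 14, 14, 51, 22, 51, 30]
t=12: [34, 34, 40, 40, 34, 48, 34, 32]
t=13: [16, 16, 5, 5, 16, 20, 16, 20]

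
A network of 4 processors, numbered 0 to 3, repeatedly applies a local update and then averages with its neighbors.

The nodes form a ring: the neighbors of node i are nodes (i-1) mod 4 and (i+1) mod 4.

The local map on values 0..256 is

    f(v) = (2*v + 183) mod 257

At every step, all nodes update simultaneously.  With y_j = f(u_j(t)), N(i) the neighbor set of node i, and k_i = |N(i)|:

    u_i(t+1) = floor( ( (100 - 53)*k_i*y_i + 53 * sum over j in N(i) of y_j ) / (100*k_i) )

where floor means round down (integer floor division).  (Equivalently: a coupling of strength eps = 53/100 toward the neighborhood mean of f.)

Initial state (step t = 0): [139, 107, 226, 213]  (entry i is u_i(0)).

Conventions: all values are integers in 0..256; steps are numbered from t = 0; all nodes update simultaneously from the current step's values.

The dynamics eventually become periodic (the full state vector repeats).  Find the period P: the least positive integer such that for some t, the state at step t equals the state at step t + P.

Simulating step by step:
t=0: [139, 107, 226, 213]
t=1: [158, 151, 119, 130]
t=2: [223, 214, 186, 195]
t=3: [95, 86, 60, 69]
t=4: [97, 88, 64, 73]
t=5: [102, 94, 71, 79]
t=6: [113, 106, 84, 91]
t=7: [136, 130, 109, 115]
t=8: [183, 178, 158, 163]
t=9: [89, 85, 187, 191]
t=10: [87, 84, 59, 62]
t=11: [85, 82, 58, 61]
t=12: [81, 78, 56, 59]
t=13: [74, 71, 51, 54]
t=14: [61, 58, 40, 43]
t=15: [36, 34, 17, 19]
t=16: [244, 243, 227, 228]
t=17: [147, 147, 132, 132]
t=18: [212, 212, 197, 197]
t=19: [85, 85, 70, 70]
t=20: [88, 88, 73, 73]
t=21: [94, 94, 79, 79]
t=22: [106, 106, 91, 91]
t=23: [130, 130, 115, 115]
t=24: [178, 178, 163, 163]
t=25: [85, 85, 191, 191]
t=26: [84, 84, 62, 62]
t=27: [82, 82, 61, 61]
t=28: [78, 78, 59, 59]
t=29: [71, 71, 54, 54]
t=30: [58, 58, 43, 43]
t=31: [34, 34, 19, 19]
t=32: [243, 243, 228, 228]
t=33: [147, 147, 132, 132]

Answer: 16
Key observation: The state at step 17, [147, 147, 132, 132], reappears at step 33 — and no state repeats earlier — so the cycle the system enters has period 16.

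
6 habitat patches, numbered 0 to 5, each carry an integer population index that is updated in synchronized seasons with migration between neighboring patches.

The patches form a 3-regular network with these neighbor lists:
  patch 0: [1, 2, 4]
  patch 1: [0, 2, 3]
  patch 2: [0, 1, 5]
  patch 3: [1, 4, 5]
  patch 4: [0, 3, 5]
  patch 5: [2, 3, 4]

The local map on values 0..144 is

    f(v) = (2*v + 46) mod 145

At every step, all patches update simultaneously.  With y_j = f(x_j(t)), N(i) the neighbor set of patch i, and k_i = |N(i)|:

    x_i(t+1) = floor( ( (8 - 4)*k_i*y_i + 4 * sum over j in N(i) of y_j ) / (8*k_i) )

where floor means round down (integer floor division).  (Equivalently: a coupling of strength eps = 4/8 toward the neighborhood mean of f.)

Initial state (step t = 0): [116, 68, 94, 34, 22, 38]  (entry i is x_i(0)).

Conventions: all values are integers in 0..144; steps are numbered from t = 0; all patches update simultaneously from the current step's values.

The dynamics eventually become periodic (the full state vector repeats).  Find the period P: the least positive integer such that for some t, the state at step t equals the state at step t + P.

Simulating step by step:
t=0: [116, 68, 94, 34, 22, 38]
t=1: [102, 74, 93, 98, 106, 109]
t=2: [94, 72, 89, 95, 110, 109]
t=3: [85, 65, 81, 93, 110, 108]
t=4: [71, 52, 68, 88, 106, 103]
t=5: [47, 28, 44, 76, 94, 91]
t=6: [124, 105, 121, 72, 90, 87]
t=7: [57, 87, 103, 67, 61, 82]
t=8: [41, 63, 79, 44, 30, 60]
t=9: [96, 67, 58, 92, 100, 60]
t=10: [72, 50, 33, 68, 83, 44]
t=11: [52, 32, 86, 52, 69, 103]
t=12: [39, 68, 73, 45, 39, 73]
t=13: [96, 69, 58, 102, 113, 74]
t=14: [77, 55, 38, 88, 104, 66]
t=15: [67, 47, 77, 64, 82, 67]
t=16: [60, 89, 62, 54, 49, 42]
t=17: [51, 48, 50, 63, 98, 94]
t=18: [41, 76, 39, 68, 68, 65]
t=19: [99, 74, 97, 38, 51, 48]
t=20: [74, 77, 95, 93, 62, 107]
t=21: [53, 65, 82, 76, 54, 91]
t=22: [21, 36, 52, 47, 28, 62]
t=23: [81, 97, 41, 110, 93, 53]
t=24: [83, 99, 91, 92, 75, 59]
t=25: [72, 88, 72, 70, 54, 46]
t=26: [44, 60, 65, 57, 41, 84]
t=27: [97, 40, 52, 43, 100, 63]
t=28: [86, 101, 43, 108, 92, 53]
t=29: [89, 105, 96, 91, 75, 59]
t=30: [82, 98, 81, 71, 55, 47]
t=31: [61, 77, 81, 62, 46, 89]
t=32: [54, 46, 57, 57, 90, 77]
t=33: [43, 75, 41, 53, 53, 46]
t=34: [97, 70, 117, 36, 49, 92]
t=35: [100, 78, 104, 104, 121, 108]
t=36: [102, 81, 100, 107, 126, 118]
t=37: [81, 85, 101, 92, 63, 105]
t=38: [65, 77, 92, 77, 56, 91]
t=39: [41, 56, 70, 52, 34, 67]
t=40: [92, 35, 49, 29, 85, 44]
t=41: [97, 113, 127, 105, 89, 120]
t=42: [83, 99, 65, 113, 97, 103]
t=43: [71, 87, 61, 113, 97, 95]
t=44: [53, 69, 46, 107, 91, 86]
t=45: [46, 62, 88, 90, 74, 92]
t=46: [94, 61, 79, 67, 75, 77]
t=47: [66, 42, 57, 39, 55, 51]
t=48: [42, 93, 35, 86, 32, 26]
t=49: [117, 96, 110, 85, 105, 98]
t=50: [121, 101, 114, 85, 106, 99]
t=51: [129, 108, 122, 88, 108, 101]
t=52: [46, 73, 39, 94, 90, 83]
t=53: [111, 82, 104, 77, 89, 82]
t=54: [103, 80, 96, 62, 80, 73]
t=55: [89, 68, 82, 40, 60, 53]
t=56: [60, 63, 53, 73, 45, 38]
t=57: [38, 26, 31, 71, 99, 92]
t=58: [111, 94, 104, 68, 91, 84]
t=59: [108, 89, 101, 58, 79, 72]
t=60: [98, 79, 91, 39, 59, 52]
t=61: [75, 80, 68, 75, 47, 40]
t=62: [65, 53, 58, 80, 108, 101]
t=63: [39, 21, 32, 68, 91, 84]
t=64: [108, 89, 101, 58, 79, 72]

Answer: 5
Key observation: The state at step 59, [108, 89, 101, 58, 79, 72], reappears at step 64 — and no state repeats earlier — so the cycle the system enters has period 5.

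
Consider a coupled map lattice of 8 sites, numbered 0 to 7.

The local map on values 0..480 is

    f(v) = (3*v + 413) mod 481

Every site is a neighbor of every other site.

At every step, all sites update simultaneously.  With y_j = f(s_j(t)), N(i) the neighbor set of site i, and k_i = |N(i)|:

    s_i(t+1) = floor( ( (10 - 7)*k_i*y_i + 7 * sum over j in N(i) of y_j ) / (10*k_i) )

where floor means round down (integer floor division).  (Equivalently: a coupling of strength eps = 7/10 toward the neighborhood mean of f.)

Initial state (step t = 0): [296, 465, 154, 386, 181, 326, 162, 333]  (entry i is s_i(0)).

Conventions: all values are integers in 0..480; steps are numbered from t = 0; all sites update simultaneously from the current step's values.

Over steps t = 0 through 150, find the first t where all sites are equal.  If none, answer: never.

Answer: 11
Key observation: Synchronization is absorbing here: once all sites are equal they stay equal, and step 11 is the first all-equal step.

Derivation:
t=0: [296, 465, 154, 386, 181, 326, 162, 333]  (not all equal)
t=1: [367, 372, 378, 325, 394, 385, 383, 389]  (not all equal)
t=2: [136, 139, 142, 207, 152, 147, 145, 149]  (not all equal)
t=3: [330, 332, 334, 277, 340, 337, 336, 338]  (not all equal)
t=4: [436, 437, 438, 404, 442, 440, 439, 441]  (not all equal)
t=5: [274, 275, 275, 255, 278, 277, 276, 277]  (not all equal)
t=6: [271, 272, 272, 260, 273, 273, 272, 273]  (not all equal)
t=7: [263, 264, 264, 256, 264, 264, 264, 264]  (not all equal)
t=8: [239, 240, 240, 235, 240, 240, 240, 240]  (not all equal)
t=9: [168, 169, 169, 166, 169, 169, 169, 169]  (not all equal)
t=10: [437, 437, 437, 436, 437, 437, 437, 437]  (not all equal)
t=11: [280, 280, 280, 280, 280, 280, 280, 280]  (all equal)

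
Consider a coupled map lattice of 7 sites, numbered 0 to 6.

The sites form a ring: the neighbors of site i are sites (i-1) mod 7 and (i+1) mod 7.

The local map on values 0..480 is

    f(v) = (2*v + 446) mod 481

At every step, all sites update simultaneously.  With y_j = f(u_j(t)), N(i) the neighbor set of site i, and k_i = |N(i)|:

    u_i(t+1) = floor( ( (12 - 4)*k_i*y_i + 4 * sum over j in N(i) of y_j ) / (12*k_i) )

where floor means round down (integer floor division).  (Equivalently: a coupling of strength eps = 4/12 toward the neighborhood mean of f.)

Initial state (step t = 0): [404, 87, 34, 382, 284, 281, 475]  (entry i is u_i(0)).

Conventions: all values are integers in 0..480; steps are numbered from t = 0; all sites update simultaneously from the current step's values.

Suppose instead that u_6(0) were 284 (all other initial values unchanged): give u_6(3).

Simulating step by step:
t=0: [404, 87, 34, 382, 284, 281, 284]
t=1: [226, 146, 86, 179, 83, 48, 91]
t=2: [345, 263, 188, 260, 151, 87, 177]
t=3: [170, 92, 229, 104, 201, 190, 264]

Answer: u_6(3) = 264
Key observation: This trace re-runs the system from the modified initial state.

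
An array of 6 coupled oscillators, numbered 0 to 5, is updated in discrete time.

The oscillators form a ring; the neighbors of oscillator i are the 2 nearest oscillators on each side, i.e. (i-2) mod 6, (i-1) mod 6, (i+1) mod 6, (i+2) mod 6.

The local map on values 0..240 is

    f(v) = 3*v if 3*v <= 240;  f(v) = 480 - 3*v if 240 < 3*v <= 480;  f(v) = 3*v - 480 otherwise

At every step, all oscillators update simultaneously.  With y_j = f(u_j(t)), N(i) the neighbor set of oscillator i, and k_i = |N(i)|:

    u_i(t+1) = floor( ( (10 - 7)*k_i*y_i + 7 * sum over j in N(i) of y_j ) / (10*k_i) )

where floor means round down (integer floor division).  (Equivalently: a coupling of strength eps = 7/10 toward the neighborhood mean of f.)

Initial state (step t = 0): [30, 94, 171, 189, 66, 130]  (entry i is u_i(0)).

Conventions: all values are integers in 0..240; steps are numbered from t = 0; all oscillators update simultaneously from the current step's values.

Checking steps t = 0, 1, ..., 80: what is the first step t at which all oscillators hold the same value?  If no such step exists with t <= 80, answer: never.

Answer: 8
Key observation: Synchronization is absorbing here: once all oscillators are equal they stay equal, and step 8 is the first all-equal step.

Derivation:
t=0: [30, 94, 171, 189, 66, 130]  (not all equal)
t=1: [117, 111, 110, 116, 111, 127]  (not all equal)
t=2: [133, 133, 142, 134, 133, 126]  (not all equal)
t=3: [79, 79, 72, 79, 79, 86]  (not all equal)
t=4: [230, 230, 230, 230, 230, 232]  (not all equal)
t=5: [211, 211, 210, 211, 211, 211]  (not all equal)
t=6: [152, 152, 152, 152, 152, 153]  (not all equal)
t=7: [23, 23, 24, 23, 23, 23]  (not all equal)
t=8: [69, 69, 69, 69, 69, 69]  (all equal)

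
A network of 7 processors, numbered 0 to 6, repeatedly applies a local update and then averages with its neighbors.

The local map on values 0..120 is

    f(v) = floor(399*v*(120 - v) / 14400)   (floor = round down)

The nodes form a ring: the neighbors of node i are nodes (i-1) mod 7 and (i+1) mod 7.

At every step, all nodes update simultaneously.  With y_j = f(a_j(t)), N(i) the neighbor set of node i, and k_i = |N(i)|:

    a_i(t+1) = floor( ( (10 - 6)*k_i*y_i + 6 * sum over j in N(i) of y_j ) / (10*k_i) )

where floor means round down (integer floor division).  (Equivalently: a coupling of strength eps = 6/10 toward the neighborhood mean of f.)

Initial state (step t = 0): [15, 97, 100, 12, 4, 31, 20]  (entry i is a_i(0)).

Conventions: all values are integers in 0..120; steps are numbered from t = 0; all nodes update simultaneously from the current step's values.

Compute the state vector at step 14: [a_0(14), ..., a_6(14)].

Simulating step by step:
t=0: [15, 97, 100, 12, 4, 31, 20]
t=1: [52, 53, 50, 34, 38, 50, 57]
t=2: [97, 97, 92, 87, 87, 93, 97]
t=3: [61, 64, 70, 76, 76, 69, 63]
t=4: [99, 98, 95, 93, 93, 96, 98]
t=5: [58, 60, 64, 67, 67, 63, 59]
t=6: [99, 99, 98, 98, 98, 98, 99]
t=7: [57, 57, 58, 59, 59, 58, 57]
t=8: [99, 99, 99, 99, 99, 99, 99]
t=9: [57, 57, 57, 57, 57, 57, 57]
t=10: [99, 99, 99, 99, 99, 99, 99]
t=11: [57, 57, 57, 57, 57, 57, 57]
t=12: [99, 99, 99, 99, 99, 99, 99]
t=13: [57, 57, 57, 57, 57, 57, 57]
t=14: [99, 99, 99, 99, 99, 99, 99]

Answer: [99, 99, 99, 99, 99, 99, 99]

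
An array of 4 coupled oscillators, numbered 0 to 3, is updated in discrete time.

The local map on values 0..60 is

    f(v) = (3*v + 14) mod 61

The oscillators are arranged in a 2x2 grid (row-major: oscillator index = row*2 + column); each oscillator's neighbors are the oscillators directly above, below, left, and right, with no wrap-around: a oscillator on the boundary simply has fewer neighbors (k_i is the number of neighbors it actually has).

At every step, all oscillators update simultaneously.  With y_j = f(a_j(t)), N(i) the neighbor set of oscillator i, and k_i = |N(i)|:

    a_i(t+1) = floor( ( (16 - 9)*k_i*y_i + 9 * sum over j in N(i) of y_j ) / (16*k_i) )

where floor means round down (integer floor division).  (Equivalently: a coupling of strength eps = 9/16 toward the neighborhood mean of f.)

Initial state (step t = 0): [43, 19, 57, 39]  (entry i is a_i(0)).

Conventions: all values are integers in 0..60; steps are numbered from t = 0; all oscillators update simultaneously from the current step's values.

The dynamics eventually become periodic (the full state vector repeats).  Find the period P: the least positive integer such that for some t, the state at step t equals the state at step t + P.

Simulating step by step:
t=0: [43, 19, 57, 39]
t=1: [12, 12, 9, 7]
t=2: [47, 45, 41, 40]
t=3: [26, 24, 19, 17]
t=4: [23, 20, 14, 11]
t=5: [29, 25, 43, 39]
t=6: [31, 26, 22, 17]
t=7: [34, 27, 22, 15]
t=8: [38, 46, 40, 40]
t=9: [14, 18, 10, 17]
t=10: [38, 19, 36, 16]
t=11: [5, 6, 1, 3]
t=12: [26, 28, 22, 23]
t=13: [29, 31, 23, 25]
t=14: [36, 39, 28, 31]
t=15: [12, 16, 29, 33]
t=16: [33, 29, 46, 34]
t=17: [42, 47, 43, 43]
t=18: [23, 25, 20, 24]
t=19: [21, 25, 18, 22]
t=20: [16, 22, 12, 18]
t=21: [19, 10, 24, 22]
t=22: [23, 27, 19, 27]
t=23: [22, 30, 20, 27]
t=24: [24, 33, 20, 30]
t=25: [29, 41, 24, 37]
t=26: [28, 18, 23, 12]
t=27: [24, 27, 34, 30]
t=28: [35, 34, 43, 43]
t=29: [46, 46, 31, 30]
t=30: [34, 33, 40, 40]
t=31: [42, 41, 24, 23]
t=32: [19, 17, 22, 20]
t=33: [10, 8, 14, 12]
t=34: [45, 43, 50, 48]
t=35: [29, 26, 36, 33]
t=36: [26, 39, 25, 31]
t=37: [23, 25, 33, 30]
t=38: [32, 30, 41, 41]
t=39: [37, 36, 24, 22]
t=40: [8, 6, 17, 15]
t=41: [26, 41, 29, 35]
t=42: [29, 31, 42, 40]
t=43: [35, 34, 22, 23]
t=44: [46, 46, 30, 30]
t=45: [33, 33, 39, 39]
t=46: [39, 39, 21, 21]
t=47: [10, 10, 14, 14]
t=48: [47, 47, 52, 52]
t=49: [37, 37, 43, 43]
t=50: [8, 8, 15, 15]
t=51: [43, 43, 53, 53]
t=52: [29, 29, 42, 42]
t=53: [33, 33, 24, 24]
t=54: [44, 44, 32, 32]
t=55: [31, 31, 41, 41]
t=56: [37, 37, 23, 23]
t=57: [8, 8, 16, 16]
t=58: [27, 27, 11, 11]
t=59: [37, 37, 43, 43]

Answer: 10
Key observation: The state at step 49, [37, 37, 43, 43], reappears at step 59 — and no state repeats earlier — so the cycle the system enters has period 10.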